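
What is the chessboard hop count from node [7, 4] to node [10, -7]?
11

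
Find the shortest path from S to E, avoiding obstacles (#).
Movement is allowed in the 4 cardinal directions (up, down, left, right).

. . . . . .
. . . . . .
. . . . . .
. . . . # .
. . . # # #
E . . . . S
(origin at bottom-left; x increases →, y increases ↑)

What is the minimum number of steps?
5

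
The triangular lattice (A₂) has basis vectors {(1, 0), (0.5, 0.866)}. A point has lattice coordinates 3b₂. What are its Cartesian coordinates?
(1.5, 2.598)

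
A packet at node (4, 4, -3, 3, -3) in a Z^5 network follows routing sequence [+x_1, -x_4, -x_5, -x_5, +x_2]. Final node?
(5, 5, -3, 2, -5)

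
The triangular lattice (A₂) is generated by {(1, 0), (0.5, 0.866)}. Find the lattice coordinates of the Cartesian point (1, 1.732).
2b₂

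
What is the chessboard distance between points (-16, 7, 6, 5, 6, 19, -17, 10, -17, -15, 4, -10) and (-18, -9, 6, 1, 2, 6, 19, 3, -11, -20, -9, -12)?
36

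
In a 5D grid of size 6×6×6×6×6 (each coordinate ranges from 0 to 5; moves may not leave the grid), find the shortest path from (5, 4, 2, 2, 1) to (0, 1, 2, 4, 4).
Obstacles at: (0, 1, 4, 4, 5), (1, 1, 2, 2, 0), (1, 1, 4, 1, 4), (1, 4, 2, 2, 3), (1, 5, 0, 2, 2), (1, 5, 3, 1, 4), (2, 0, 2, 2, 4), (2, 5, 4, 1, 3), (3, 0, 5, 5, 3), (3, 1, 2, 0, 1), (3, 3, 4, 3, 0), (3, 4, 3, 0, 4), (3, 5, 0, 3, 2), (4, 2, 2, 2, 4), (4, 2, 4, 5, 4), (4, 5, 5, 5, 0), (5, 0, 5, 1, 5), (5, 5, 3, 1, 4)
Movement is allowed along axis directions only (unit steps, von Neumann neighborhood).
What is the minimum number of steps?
13
(one shortest path: (5, 4, 2, 2, 1) → (4, 4, 2, 2, 1) → (3, 4, 2, 2, 1) → (2, 4, 2, 2, 1) → (1, 4, 2, 2, 1) → (0, 4, 2, 2, 1) → (0, 3, 2, 2, 1) → (0, 2, 2, 2, 1) → (0, 1, 2, 2, 1) → (0, 1, 2, 3, 1) → (0, 1, 2, 4, 1) → (0, 1, 2, 4, 2) → (0, 1, 2, 4, 3) → (0, 1, 2, 4, 4))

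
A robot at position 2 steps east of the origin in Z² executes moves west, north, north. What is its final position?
(1, 2)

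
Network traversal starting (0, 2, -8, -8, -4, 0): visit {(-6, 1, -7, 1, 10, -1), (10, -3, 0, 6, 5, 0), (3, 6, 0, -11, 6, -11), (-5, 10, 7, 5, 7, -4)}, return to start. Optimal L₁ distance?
192
(one optimal route: (0, 2, -8, -8, -4, 0) → (-6, 1, -7, 1, 10, -1) → (-5, 10, 7, 5, 7, -4) → (10, -3, 0, 6, 5, 0) → (3, 6, 0, -11, 6, -11) → (0, 2, -8, -8, -4, 0))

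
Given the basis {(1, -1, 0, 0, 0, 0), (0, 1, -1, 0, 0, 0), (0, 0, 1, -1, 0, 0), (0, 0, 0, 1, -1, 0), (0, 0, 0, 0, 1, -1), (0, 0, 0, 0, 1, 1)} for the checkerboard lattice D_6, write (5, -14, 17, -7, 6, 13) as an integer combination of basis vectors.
5b₁ - 9b₂ + 8b₃ + b₄ - 3b₅ + 10b₆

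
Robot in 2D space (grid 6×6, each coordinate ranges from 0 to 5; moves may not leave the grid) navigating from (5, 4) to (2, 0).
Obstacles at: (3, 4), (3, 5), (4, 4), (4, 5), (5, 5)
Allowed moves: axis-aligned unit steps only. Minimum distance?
7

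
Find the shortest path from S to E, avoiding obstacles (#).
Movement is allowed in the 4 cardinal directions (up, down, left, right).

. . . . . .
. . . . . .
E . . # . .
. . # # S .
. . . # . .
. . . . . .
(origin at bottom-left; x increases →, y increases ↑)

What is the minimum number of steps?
7
(one shortest path: (4, 2) → (4, 3) → (4, 4) → (3, 4) → (2, 4) → (1, 4) → (0, 4) → (0, 3))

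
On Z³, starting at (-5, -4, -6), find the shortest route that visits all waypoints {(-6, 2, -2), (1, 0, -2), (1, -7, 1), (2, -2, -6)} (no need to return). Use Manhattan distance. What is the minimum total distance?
40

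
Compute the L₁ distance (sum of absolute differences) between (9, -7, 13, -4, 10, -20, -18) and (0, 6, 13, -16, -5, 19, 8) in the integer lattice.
114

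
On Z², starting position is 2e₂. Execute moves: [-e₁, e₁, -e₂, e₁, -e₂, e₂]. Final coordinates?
(1, 1)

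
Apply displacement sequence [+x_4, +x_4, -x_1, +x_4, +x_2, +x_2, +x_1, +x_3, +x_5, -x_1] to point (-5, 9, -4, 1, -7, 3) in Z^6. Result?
(-6, 11, -3, 4, -6, 3)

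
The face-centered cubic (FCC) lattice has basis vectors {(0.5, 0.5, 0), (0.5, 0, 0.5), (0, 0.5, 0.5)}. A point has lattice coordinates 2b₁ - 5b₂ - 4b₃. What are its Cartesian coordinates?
(-1.5, -1, -4.5)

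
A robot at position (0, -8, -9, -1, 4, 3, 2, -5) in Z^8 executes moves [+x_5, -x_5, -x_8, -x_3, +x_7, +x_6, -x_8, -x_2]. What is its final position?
(0, -9, -10, -1, 4, 4, 3, -7)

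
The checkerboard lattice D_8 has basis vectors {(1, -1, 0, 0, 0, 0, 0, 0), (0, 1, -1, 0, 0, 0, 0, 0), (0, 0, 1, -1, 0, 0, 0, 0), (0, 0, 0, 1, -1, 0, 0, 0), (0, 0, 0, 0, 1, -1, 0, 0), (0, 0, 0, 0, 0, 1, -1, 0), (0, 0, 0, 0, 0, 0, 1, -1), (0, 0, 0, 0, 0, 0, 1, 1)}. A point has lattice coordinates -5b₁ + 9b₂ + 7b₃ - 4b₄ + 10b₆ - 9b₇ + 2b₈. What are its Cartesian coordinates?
(-5, 14, -2, -11, 4, 10, -17, 11)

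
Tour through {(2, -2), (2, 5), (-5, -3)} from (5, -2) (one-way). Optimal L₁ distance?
25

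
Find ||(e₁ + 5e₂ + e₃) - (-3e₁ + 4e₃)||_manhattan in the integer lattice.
12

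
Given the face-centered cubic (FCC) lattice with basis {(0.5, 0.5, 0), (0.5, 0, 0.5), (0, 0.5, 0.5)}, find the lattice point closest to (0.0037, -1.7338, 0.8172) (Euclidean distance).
(0, -2, 1)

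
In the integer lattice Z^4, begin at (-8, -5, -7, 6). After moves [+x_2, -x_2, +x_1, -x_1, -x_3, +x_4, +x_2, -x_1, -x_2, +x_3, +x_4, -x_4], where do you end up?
(-9, -5, -7, 7)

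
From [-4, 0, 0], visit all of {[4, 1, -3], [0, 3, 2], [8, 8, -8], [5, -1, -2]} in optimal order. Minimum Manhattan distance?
42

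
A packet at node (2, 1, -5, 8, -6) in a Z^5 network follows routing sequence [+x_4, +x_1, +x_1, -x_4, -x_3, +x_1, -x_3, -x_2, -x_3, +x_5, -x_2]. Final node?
(5, -1, -8, 8, -5)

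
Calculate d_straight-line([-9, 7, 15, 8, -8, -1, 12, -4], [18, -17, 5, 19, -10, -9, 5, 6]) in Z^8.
41.7493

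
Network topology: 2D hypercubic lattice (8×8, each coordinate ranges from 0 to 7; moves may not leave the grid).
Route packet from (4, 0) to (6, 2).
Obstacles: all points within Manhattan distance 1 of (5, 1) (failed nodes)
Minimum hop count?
8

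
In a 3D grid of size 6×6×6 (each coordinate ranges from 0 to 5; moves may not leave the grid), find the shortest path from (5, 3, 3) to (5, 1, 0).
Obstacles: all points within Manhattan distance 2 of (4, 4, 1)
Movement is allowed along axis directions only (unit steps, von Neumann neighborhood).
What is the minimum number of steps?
5
(one shortest path: (5, 3, 3) → (5, 2, 3) → (5, 1, 3) → (5, 1, 2) → (5, 1, 1) → (5, 1, 0))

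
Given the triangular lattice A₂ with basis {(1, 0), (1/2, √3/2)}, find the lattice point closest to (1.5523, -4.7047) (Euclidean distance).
(1.5, -4.33)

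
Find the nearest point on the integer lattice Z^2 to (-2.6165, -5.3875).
(-3, -5)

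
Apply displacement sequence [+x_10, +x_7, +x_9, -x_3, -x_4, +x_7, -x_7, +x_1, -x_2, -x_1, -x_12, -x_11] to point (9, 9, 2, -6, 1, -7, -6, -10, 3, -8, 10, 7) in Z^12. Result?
(9, 8, 1, -7, 1, -7, -5, -10, 4, -7, 9, 6)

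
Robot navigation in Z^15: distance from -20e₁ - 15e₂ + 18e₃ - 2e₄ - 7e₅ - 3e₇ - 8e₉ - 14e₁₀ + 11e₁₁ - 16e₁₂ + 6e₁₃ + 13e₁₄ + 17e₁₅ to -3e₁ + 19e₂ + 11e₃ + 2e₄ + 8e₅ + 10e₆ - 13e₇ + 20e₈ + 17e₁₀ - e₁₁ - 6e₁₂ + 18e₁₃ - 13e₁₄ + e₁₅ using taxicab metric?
232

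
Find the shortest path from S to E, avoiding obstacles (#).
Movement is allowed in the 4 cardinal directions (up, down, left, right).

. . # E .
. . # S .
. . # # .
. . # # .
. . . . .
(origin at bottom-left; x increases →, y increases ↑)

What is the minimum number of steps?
1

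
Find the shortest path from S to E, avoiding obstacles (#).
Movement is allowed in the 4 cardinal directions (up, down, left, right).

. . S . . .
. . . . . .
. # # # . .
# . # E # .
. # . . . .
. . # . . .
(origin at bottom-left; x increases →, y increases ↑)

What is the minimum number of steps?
10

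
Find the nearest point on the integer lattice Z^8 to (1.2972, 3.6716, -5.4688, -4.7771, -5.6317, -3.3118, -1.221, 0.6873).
(1, 4, -5, -5, -6, -3, -1, 1)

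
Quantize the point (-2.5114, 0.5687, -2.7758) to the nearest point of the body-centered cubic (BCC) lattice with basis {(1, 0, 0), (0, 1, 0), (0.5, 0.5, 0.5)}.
(-2.5, 0.5, -2.5)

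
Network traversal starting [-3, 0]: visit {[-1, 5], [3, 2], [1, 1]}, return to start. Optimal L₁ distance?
22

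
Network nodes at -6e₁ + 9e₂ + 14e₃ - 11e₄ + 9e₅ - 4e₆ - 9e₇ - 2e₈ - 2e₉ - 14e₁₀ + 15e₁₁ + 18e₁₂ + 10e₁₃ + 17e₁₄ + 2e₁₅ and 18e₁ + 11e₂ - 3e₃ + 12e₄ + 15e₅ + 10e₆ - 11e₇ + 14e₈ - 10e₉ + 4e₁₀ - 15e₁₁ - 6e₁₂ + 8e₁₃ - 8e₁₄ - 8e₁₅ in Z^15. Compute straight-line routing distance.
66.9552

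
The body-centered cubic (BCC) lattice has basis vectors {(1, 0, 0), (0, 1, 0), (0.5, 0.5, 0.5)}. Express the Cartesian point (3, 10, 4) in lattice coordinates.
-b₁ + 6b₂ + 8b₃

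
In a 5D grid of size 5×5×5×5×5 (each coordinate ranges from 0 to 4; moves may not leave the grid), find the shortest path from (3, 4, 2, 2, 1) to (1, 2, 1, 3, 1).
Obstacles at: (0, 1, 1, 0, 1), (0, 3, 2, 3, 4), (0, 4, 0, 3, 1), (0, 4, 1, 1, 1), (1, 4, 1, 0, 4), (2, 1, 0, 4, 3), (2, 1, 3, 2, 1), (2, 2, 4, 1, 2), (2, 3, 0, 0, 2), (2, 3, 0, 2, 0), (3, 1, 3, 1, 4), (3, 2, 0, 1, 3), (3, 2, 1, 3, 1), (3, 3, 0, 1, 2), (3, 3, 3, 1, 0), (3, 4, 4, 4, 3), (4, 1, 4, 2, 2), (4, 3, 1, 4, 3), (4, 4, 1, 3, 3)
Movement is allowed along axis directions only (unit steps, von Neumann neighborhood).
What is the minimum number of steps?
6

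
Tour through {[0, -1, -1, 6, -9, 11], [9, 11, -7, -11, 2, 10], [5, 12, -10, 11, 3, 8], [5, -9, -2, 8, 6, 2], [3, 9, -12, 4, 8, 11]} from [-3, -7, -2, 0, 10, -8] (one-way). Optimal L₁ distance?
170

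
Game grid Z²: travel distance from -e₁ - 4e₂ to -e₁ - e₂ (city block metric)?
3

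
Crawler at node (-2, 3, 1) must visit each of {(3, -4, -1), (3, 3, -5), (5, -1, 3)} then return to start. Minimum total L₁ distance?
44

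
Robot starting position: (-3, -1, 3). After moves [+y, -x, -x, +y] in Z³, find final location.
(-5, 1, 3)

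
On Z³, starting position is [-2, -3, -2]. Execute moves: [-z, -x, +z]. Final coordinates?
(-3, -3, -2)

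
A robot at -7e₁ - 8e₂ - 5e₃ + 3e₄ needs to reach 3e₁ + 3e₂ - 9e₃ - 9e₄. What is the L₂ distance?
19.5192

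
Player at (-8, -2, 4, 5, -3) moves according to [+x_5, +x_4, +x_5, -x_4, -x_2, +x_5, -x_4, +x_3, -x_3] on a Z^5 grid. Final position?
(-8, -3, 4, 4, 0)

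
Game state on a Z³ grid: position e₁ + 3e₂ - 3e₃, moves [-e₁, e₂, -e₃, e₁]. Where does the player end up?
(1, 4, -4)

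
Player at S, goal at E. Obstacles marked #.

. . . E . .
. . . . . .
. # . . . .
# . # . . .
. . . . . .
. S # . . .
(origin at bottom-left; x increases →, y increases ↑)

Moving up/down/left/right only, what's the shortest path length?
7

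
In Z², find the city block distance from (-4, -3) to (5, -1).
11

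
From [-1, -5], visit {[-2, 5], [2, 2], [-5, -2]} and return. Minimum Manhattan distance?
34
(one optimal route: (-1, -5) → (2, 2) → (-2, 5) → (-5, -2) → (-1, -5))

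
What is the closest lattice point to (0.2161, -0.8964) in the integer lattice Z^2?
(0, -1)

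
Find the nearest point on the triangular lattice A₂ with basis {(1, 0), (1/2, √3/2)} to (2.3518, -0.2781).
(2, 0)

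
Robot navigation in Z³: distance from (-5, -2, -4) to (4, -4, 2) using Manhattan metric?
17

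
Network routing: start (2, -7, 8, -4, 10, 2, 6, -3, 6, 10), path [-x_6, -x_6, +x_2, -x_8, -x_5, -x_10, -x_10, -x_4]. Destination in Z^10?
(2, -6, 8, -5, 9, 0, 6, -4, 6, 8)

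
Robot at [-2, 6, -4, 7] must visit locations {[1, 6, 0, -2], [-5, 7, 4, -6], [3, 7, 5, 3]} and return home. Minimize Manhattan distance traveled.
68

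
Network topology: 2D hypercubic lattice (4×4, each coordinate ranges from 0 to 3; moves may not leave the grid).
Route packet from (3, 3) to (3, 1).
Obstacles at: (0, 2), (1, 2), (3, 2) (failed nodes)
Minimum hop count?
4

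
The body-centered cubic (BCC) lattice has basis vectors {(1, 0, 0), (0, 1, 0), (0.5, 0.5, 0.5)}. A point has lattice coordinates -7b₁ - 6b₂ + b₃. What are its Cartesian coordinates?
(-6.5, -5.5, 0.5)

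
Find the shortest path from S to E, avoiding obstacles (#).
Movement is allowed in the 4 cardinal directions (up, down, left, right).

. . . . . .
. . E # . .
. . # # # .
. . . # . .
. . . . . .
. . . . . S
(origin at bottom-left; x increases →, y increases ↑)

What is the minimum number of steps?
9
(one shortest path: (5, 0) → (4, 0) → (3, 0) → (2, 0) → (1, 0) → (1, 1) → (1, 2) → (1, 3) → (1, 4) → (2, 4))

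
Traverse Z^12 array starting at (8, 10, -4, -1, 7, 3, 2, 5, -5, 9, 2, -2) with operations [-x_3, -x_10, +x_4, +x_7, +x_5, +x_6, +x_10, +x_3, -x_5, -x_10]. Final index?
(8, 10, -4, 0, 7, 4, 3, 5, -5, 8, 2, -2)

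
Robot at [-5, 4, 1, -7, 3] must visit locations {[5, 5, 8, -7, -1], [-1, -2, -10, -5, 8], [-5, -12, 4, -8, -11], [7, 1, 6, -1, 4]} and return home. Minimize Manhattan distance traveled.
158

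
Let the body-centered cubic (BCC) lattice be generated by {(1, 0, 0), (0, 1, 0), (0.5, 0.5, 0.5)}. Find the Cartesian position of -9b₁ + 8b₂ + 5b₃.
(-6.5, 10.5, 2.5)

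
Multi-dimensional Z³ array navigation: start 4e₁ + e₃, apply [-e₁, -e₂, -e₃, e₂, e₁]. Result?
(4, 0, 0)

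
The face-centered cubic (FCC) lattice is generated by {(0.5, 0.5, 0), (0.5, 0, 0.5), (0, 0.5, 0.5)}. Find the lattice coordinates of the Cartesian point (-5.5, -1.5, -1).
-6b₁ - 5b₂ + 3b₃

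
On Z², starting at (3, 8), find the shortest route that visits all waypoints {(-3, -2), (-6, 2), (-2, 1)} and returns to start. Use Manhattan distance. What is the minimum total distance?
38
(one optimal route: (3, 8) → (-6, 2) → (-3, -2) → (-2, 1) → (3, 8))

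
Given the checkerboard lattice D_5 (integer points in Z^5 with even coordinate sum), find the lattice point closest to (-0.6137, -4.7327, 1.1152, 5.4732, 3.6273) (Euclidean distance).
(-1, -5, 1, 5, 4)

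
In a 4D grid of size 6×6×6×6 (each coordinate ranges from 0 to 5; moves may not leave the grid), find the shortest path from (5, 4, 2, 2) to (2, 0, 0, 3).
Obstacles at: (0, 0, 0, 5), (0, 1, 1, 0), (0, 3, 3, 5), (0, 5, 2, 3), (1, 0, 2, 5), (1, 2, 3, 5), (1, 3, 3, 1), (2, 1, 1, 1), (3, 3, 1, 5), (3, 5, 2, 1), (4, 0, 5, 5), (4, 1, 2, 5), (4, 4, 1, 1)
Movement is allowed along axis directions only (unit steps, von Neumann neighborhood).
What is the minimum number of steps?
10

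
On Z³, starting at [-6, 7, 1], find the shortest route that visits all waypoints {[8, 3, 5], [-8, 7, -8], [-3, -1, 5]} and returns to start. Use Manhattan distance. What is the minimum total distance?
74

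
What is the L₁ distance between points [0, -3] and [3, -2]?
4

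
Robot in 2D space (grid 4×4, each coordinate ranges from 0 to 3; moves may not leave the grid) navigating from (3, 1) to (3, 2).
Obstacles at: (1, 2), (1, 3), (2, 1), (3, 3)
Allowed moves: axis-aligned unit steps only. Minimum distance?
1
(one shortest path: (3, 1) → (3, 2))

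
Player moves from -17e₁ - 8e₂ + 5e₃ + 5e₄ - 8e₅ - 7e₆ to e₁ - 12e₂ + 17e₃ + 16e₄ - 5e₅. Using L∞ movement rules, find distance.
18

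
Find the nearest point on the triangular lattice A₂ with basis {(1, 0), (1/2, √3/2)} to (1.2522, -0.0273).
(1, 0)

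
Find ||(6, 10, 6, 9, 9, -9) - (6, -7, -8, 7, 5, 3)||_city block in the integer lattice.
49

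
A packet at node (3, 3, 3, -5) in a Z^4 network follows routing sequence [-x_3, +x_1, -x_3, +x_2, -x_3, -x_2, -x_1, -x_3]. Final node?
(3, 3, -1, -5)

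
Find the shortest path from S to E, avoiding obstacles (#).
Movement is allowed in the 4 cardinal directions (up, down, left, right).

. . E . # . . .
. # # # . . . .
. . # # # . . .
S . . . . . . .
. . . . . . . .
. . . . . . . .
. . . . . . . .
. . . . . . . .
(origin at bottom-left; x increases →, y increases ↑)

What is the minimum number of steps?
5
(one shortest path: (0, 4) → (0, 5) → (0, 6) → (0, 7) → (1, 7) → (2, 7))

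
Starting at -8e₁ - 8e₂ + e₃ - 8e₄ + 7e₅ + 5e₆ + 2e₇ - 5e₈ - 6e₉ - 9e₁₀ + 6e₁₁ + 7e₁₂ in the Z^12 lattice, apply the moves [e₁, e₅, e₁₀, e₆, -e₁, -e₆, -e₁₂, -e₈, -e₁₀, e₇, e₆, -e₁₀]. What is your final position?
(-8, -8, 1, -8, 8, 6, 3, -6, -6, -10, 6, 6)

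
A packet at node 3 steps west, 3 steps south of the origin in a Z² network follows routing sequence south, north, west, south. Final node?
(-4, -4)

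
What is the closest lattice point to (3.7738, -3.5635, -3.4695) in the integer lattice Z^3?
(4, -4, -3)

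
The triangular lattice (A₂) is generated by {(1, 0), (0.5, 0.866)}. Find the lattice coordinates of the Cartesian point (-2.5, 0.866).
-3b₁ + b₂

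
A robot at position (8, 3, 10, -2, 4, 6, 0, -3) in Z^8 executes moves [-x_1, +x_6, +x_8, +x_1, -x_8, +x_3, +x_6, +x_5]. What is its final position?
(8, 3, 11, -2, 5, 8, 0, -3)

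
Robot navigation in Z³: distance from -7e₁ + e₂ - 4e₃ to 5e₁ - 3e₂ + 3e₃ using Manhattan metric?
23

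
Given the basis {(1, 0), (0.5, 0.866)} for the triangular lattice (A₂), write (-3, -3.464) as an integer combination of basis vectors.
-b₁ - 4b₂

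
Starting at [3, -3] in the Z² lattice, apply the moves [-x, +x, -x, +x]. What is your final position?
(3, -3)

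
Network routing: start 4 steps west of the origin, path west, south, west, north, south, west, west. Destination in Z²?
(-8, -1)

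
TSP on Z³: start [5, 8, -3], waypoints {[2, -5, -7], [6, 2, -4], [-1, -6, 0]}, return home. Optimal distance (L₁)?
56
(one optimal route: (5, 8, -3) → (6, 2, -4) → (2, -5, -7) → (-1, -6, 0) → (5, 8, -3))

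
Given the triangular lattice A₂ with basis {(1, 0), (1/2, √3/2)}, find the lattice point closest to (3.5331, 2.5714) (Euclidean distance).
(3.5, 2.598)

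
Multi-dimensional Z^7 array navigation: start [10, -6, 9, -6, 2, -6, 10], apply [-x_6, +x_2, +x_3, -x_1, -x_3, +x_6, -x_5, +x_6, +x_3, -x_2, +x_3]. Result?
(9, -6, 11, -6, 1, -5, 10)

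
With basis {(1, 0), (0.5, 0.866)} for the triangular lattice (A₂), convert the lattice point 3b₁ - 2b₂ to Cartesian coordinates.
(2, -1.732)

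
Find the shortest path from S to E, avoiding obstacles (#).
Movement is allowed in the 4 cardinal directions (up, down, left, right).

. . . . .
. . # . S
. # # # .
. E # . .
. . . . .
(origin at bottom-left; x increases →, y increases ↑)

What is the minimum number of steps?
7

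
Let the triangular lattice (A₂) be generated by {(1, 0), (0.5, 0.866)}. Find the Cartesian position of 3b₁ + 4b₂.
(5, 3.464)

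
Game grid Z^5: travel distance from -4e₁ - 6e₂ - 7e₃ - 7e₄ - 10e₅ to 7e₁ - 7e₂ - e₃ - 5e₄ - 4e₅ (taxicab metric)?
26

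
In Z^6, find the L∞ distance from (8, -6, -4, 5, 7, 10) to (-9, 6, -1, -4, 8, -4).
17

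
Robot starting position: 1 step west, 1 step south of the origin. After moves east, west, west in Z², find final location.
(-2, -1)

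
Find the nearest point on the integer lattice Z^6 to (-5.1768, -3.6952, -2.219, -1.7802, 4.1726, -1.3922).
(-5, -4, -2, -2, 4, -1)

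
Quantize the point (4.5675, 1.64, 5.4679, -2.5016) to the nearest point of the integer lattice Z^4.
(5, 2, 5, -3)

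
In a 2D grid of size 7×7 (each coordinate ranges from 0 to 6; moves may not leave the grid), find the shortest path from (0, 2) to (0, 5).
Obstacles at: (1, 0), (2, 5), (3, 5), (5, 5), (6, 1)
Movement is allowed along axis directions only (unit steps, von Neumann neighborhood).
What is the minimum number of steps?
3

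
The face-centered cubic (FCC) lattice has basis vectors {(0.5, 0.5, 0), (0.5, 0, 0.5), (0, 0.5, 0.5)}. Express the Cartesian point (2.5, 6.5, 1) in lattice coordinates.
8b₁ - 3b₂ + 5b₃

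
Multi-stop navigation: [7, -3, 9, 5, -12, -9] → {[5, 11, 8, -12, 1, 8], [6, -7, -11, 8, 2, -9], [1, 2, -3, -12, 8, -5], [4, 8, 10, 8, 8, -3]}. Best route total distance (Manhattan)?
180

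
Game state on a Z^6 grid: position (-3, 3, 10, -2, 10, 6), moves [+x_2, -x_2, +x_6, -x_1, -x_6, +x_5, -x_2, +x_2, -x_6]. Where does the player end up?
(-4, 3, 10, -2, 11, 5)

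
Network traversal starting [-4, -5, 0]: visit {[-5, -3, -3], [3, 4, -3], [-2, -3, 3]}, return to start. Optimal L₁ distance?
46
(one optimal route: (-4, -5, 0) → (-5, -3, -3) → (3, 4, -3) → (-2, -3, 3) → (-4, -5, 0))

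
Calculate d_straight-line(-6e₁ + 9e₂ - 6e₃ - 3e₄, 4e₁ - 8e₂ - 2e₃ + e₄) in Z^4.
20.5183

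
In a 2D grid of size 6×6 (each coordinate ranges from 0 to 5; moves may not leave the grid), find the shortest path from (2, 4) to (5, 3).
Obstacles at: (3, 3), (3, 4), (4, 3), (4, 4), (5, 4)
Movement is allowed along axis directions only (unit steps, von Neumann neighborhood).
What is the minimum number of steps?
6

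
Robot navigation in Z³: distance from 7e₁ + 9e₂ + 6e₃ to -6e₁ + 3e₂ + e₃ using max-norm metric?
13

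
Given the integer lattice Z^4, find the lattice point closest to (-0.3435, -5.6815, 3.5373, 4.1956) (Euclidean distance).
(0, -6, 4, 4)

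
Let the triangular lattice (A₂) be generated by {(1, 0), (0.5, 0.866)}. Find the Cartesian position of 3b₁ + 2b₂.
(4, 1.732)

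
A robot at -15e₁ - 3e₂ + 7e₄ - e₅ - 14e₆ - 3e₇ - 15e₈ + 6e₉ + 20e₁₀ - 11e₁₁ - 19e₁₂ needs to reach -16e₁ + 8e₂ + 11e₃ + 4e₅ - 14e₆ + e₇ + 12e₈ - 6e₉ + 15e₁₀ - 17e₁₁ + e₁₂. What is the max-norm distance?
27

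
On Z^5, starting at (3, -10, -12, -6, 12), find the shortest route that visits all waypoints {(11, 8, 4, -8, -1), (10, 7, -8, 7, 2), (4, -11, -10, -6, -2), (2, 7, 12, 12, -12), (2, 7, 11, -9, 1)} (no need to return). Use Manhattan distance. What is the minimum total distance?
148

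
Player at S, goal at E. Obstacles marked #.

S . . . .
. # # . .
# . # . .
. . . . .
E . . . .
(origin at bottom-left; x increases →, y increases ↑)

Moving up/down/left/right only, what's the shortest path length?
10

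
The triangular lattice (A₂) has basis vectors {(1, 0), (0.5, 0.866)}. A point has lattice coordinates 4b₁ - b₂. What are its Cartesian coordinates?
(3.5, -0.866)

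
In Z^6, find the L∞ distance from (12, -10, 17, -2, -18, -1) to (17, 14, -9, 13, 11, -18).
29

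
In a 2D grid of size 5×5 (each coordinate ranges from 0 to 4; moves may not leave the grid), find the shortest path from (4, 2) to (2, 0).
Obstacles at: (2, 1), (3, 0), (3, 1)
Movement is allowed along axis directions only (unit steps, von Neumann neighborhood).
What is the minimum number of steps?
6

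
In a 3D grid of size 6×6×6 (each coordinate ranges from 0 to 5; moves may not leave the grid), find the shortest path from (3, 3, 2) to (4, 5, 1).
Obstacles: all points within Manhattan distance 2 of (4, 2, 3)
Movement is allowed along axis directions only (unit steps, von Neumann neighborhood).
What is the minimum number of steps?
4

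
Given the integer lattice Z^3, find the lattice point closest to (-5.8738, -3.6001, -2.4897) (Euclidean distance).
(-6, -4, -2)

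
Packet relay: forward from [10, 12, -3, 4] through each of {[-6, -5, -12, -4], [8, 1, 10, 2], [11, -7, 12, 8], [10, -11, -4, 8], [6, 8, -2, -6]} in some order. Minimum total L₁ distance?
130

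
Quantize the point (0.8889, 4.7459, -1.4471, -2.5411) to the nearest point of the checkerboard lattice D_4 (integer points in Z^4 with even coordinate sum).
(1, 5, -1, -3)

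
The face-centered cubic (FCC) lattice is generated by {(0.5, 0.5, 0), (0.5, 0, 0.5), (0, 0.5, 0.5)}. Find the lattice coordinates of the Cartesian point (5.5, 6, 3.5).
8b₁ + 3b₂ + 4b₃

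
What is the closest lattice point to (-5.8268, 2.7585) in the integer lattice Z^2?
(-6, 3)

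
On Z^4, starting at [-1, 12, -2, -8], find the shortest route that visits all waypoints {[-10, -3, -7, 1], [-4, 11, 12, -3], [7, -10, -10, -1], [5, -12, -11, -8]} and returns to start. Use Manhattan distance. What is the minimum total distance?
146
(one optimal route: (-1, 12, -2, -8) → (-4, 11, 12, -3) → (-10, -3, -7, 1) → (7, -10, -10, -1) → (5, -12, -11, -8) → (-1, 12, -2, -8))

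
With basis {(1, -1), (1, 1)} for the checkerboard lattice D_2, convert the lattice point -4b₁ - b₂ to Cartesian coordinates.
(-5, 3)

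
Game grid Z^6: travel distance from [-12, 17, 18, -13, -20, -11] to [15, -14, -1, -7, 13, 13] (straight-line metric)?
61.2536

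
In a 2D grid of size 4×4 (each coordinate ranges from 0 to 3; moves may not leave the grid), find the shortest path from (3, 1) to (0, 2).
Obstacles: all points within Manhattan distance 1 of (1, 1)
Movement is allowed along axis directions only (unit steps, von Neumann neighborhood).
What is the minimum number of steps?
6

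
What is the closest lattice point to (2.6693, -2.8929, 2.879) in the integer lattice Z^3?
(3, -3, 3)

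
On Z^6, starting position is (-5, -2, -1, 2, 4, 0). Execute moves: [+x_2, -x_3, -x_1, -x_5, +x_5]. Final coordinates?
(-6, -1, -2, 2, 4, 0)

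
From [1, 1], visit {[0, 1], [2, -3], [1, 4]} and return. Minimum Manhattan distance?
18
(one optimal route: (1, 1) → (0, 1) → (2, -3) → (1, 4) → (1, 1))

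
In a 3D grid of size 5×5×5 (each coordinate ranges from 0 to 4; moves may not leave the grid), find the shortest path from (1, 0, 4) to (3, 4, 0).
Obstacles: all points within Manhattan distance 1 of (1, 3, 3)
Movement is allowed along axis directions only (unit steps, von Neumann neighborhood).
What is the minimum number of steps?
10
(one shortest path: (1, 0, 4) → (2, 0, 4) → (3, 0, 4) → (3, 1, 4) → (3, 2, 4) → (3, 3, 4) → (3, 4, 4) → (3, 4, 3) → (3, 4, 2) → (3, 4, 1) → (3, 4, 0))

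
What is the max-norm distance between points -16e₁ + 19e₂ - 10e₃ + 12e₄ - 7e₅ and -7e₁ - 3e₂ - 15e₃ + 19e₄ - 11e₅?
22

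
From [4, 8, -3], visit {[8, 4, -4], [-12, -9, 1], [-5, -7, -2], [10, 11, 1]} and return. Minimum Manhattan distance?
102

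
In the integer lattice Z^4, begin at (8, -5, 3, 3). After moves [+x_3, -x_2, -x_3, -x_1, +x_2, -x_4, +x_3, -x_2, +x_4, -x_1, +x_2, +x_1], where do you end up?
(7, -5, 4, 3)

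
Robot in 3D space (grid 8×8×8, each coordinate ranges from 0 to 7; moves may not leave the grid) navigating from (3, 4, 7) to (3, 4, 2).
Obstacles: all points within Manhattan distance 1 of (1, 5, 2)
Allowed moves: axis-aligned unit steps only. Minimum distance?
5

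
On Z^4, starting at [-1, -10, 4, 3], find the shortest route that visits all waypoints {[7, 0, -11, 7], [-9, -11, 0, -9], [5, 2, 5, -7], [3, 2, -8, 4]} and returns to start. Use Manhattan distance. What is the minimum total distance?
134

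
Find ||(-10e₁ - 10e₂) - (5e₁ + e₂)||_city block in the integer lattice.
26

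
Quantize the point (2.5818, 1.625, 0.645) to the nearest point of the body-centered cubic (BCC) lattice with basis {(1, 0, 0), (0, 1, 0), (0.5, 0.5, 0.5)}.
(2.5, 1.5, 0.5)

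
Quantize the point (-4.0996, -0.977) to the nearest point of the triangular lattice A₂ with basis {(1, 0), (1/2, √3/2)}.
(-4.5, -0.866)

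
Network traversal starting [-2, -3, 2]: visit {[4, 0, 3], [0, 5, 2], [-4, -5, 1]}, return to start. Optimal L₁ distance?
40
(one optimal route: (-2, -3, 2) → (4, 0, 3) → (0, 5, 2) → (-4, -5, 1) → (-2, -3, 2))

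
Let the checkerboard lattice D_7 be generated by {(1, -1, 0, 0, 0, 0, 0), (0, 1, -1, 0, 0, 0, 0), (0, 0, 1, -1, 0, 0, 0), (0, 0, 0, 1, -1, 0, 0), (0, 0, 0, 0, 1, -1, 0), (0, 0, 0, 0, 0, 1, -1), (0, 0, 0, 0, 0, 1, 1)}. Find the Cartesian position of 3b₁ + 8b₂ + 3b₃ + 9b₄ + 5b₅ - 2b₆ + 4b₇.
(3, 5, -5, 6, -4, -3, 6)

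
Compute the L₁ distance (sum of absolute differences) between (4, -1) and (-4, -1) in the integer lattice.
8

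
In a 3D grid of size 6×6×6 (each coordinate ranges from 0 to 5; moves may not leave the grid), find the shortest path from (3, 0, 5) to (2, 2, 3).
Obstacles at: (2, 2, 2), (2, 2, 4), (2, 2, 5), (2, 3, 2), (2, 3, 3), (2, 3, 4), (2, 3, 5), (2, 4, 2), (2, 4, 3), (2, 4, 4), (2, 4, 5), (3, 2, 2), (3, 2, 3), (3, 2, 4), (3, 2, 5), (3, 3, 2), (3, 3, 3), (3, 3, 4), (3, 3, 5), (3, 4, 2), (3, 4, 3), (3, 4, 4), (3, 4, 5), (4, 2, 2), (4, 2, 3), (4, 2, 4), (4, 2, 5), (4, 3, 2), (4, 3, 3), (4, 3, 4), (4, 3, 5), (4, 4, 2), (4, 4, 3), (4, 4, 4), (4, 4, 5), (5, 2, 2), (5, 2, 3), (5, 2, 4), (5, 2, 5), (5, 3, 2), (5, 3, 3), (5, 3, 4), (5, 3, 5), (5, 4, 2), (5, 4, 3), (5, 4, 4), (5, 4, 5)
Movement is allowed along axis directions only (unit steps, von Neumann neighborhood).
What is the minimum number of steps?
5
(one shortest path: (3, 0, 5) → (2, 0, 5) → (2, 1, 5) → (2, 1, 4) → (2, 1, 3) → (2, 2, 3))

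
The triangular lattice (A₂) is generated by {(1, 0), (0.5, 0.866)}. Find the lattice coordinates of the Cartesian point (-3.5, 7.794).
-8b₁ + 9b₂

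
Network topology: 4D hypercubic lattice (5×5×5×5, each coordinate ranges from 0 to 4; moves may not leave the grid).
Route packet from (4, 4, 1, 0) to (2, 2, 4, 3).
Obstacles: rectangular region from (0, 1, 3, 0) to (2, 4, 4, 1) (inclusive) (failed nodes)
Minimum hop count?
10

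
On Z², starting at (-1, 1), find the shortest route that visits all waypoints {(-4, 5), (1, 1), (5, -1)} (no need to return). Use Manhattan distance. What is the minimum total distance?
22
(one optimal route: (-1, 1) → (-4, 5) → (1, 1) → (5, -1))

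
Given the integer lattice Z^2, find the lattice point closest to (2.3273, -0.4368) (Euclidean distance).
(2, 0)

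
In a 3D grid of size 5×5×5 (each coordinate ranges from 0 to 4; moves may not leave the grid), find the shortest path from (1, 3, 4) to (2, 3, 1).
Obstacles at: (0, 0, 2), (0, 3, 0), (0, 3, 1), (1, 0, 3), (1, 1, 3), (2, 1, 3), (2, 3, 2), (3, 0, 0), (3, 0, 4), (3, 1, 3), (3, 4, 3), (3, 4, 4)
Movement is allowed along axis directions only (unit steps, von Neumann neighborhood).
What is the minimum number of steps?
4
(one shortest path: (1, 3, 4) → (1, 3, 3) → (1, 3, 2) → (1, 3, 1) → (2, 3, 1))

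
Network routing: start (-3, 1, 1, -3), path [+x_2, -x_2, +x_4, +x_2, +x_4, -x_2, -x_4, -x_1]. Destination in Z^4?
(-4, 1, 1, -2)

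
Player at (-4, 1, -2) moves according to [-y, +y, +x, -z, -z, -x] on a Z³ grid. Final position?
(-4, 1, -4)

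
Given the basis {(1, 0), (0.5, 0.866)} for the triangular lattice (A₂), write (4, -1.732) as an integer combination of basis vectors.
5b₁ - 2b₂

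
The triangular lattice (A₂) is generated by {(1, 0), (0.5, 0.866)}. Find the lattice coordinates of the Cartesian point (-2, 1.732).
-3b₁ + 2b₂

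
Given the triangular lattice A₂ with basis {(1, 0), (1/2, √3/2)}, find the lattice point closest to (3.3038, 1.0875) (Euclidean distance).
(3.5, 0.866)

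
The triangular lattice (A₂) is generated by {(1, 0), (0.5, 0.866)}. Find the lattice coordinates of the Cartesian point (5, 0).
5b₁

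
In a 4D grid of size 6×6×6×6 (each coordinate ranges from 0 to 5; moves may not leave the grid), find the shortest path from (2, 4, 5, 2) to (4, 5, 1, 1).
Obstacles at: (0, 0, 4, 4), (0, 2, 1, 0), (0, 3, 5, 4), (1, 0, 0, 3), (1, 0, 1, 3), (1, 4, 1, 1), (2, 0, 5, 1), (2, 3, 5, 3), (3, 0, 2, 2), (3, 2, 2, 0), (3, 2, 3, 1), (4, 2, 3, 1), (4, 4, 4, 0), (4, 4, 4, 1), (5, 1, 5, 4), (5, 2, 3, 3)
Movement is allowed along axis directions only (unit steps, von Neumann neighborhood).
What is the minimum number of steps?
8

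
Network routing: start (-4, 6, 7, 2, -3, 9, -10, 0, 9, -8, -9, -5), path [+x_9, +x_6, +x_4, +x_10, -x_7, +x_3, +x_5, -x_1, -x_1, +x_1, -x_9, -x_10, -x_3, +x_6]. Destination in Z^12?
(-5, 6, 7, 3, -2, 11, -11, 0, 9, -8, -9, -5)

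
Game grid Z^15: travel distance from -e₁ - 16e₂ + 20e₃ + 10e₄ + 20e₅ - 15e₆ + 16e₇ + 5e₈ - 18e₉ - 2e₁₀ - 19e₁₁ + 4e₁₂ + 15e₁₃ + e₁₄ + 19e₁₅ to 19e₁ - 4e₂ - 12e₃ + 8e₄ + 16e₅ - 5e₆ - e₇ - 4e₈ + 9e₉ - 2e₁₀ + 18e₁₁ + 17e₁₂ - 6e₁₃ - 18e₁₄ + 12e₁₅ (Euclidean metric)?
71.9444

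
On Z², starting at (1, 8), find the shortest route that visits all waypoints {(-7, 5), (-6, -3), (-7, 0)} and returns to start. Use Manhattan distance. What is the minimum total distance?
38
(one optimal route: (1, 8) → (-7, 5) → (-7, 0) → (-6, -3) → (1, 8))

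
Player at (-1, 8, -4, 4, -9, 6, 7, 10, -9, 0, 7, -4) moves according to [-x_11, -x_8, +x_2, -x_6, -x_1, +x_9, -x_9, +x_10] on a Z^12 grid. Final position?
(-2, 9, -4, 4, -9, 5, 7, 9, -9, 1, 6, -4)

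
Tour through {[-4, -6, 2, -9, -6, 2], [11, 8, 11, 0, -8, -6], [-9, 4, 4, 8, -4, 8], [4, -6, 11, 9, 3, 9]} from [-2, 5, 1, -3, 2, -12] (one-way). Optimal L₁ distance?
179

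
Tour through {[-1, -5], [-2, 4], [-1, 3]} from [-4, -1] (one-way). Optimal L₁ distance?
17
(one optimal route: (-4, -1) → (-1, -5) → (-1, 3) → (-2, 4))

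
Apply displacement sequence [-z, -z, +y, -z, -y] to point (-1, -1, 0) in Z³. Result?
(-1, -1, -3)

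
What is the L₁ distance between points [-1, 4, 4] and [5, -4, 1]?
17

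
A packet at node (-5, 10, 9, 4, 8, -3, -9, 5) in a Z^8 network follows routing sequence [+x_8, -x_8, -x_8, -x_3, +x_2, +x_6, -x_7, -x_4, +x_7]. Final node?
(-5, 11, 8, 3, 8, -2, -9, 4)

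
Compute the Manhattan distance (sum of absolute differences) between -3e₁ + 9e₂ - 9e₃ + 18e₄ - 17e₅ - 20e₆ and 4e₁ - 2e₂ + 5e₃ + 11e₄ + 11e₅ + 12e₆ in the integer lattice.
99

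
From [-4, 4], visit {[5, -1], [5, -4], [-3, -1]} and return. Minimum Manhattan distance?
34
(one optimal route: (-4, 4) → (5, -1) → (5, -4) → (-3, -1) → (-4, 4))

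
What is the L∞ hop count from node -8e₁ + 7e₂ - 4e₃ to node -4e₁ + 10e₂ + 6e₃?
10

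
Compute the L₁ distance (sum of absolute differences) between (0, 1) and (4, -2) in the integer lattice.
7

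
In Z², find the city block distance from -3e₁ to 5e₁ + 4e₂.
12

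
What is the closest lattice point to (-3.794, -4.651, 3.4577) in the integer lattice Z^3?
(-4, -5, 3)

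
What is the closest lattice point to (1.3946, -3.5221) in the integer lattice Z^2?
(1, -4)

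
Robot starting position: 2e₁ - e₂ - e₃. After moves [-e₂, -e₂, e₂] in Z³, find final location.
(2, -2, -1)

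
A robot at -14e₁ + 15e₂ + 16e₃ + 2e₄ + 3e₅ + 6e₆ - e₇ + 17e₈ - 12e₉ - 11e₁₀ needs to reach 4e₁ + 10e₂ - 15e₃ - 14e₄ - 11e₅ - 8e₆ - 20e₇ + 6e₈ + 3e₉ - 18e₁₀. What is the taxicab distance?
150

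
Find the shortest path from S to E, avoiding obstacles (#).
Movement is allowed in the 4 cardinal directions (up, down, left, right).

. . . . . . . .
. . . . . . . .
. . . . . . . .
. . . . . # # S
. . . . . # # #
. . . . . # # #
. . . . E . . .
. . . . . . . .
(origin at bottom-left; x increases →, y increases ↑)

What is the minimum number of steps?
8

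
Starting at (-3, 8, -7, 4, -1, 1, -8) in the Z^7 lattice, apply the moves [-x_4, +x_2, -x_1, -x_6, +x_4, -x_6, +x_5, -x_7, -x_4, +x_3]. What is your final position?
(-4, 9, -6, 3, 0, -1, -9)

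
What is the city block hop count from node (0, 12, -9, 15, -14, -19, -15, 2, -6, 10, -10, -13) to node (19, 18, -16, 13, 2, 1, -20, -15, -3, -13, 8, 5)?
154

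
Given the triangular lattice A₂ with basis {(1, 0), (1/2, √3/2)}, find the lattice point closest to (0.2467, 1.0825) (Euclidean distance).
(0.5, 0.866)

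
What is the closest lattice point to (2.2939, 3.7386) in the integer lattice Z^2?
(2, 4)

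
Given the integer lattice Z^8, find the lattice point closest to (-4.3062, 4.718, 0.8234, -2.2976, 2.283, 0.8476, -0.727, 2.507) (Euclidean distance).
(-4, 5, 1, -2, 2, 1, -1, 3)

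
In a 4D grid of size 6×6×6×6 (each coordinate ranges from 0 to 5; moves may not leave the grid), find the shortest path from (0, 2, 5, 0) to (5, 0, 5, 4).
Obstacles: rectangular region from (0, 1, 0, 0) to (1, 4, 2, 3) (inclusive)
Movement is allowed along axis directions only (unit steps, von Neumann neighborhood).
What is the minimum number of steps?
11
(one shortest path: (0, 2, 5, 0) → (1, 2, 5, 0) → (2, 2, 5, 0) → (3, 2, 5, 0) → (4, 2, 5, 0) → (5, 2, 5, 0) → (5, 1, 5, 0) → (5, 0, 5, 0) → (5, 0, 5, 1) → (5, 0, 5, 2) → (5, 0, 5, 3) → (5, 0, 5, 4))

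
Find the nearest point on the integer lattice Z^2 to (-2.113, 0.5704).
(-2, 1)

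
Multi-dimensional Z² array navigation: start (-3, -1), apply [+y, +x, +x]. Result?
(-1, 0)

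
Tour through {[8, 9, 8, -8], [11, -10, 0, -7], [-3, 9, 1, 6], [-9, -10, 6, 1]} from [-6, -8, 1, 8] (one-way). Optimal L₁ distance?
114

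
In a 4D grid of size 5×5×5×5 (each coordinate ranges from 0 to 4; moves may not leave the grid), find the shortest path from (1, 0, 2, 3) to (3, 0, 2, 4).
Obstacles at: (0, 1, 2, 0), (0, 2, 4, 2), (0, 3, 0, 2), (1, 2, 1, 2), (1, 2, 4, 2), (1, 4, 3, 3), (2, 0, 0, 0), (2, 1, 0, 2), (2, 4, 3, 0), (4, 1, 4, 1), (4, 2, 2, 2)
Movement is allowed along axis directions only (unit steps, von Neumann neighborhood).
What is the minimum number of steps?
3
(one shortest path: (1, 0, 2, 3) → (2, 0, 2, 3) → (3, 0, 2, 3) → (3, 0, 2, 4))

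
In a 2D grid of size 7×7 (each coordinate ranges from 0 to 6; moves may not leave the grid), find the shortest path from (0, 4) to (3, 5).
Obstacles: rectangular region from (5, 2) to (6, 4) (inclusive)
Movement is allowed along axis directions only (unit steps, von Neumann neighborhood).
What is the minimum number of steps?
4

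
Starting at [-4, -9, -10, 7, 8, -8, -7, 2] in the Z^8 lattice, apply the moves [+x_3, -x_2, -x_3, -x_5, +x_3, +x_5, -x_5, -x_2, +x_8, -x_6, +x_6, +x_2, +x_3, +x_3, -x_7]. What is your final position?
(-4, -10, -7, 7, 7, -8, -8, 3)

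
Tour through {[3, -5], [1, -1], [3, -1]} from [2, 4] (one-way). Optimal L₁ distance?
12
(one optimal route: (2, 4) → (1, -1) → (3, -1) → (3, -5))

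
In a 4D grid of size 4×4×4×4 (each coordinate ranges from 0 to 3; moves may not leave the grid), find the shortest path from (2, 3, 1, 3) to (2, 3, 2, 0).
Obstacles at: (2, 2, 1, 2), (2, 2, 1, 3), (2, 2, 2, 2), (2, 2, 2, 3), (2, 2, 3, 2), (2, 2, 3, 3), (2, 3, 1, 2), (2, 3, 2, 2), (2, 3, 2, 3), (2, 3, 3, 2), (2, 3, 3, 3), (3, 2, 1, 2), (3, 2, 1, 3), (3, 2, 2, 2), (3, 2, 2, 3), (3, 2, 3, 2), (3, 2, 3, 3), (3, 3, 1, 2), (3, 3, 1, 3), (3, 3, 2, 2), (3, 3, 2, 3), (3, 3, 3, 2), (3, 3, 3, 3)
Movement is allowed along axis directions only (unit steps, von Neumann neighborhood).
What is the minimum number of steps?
6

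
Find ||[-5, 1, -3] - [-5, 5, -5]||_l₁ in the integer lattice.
6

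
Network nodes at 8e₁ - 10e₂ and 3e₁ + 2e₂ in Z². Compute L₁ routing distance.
17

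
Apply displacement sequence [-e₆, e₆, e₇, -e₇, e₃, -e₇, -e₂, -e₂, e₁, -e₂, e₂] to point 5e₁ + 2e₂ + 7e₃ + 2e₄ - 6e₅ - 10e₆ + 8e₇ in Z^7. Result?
(6, 0, 8, 2, -6, -10, 7)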